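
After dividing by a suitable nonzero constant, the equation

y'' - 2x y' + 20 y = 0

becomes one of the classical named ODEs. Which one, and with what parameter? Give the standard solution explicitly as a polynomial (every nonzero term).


The equation is already in a standard form:  y'' - 2x y' + 20 y = 0.
This matches the Hermite equation y'' - 2x y' + 2n y = 0 with 2n = 20, so n = 10; the polynomial solution is H_10(x).
With y = sum_k a_k x^k, matching x^k gives (k+2)(k+1) a_{k+2} = 2(k - n) a_k = 2(k - 10) a_k. The right side vanishes at k = 10, so the series with the parity of 10 terminates at degree 10.
Standard normalization: leading coefficient of H_n is 2^n, so a_10 = 2^10 = 1024. Work downward with a_k = (k+1)(k+2) a_{k+2} / (2(k - n)):
  a_8 = (9)(10)(1024) / (2(8 - 10)) = 92160/(-4) = -23040
  a_6 = (7)(8)(-23040) / (2(6 - 10)) = -1290240/(-8) = 161280
  a_4 = (5)(6)(161280) / (2(4 - 10)) = 4838400/(-12) = -403200
  a_2 = (3)(4)(-403200) / (2(2 - 10)) = -4838400/(-16) = 302400
  a_0 = (1)(2)(302400) / (2(0 - 10)) = 604800/(-20) = -30240
Hence H_10(x) = 1024 x^10 - 23040 x^8 + 161280 x^6 - 403200 x^4 + 302400 x^2 - 30240.

H_10(x); series = 1024 x^10 - 23040 x^8 + 161280 x^6 - 403200 x^4 + 302400 x^2 - 30240


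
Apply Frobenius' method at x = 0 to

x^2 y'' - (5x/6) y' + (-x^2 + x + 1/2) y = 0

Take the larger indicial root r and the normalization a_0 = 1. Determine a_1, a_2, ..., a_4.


Write in Frobenius form y'' + (p(x)/x) y' + (q(x)/x^2) y = 0:
  p(x) = -5/6,  q(x) = -x^2 + x + 1/2.
Indicial equation: r(r-1) + (-5/6) r + (1/2) = 0 -> roots r_1 = 3/2, r_2 = 1/3.
Take r = r_1 = 3/2. Let y(x) = x^r sum_{n>=0} a_n x^n with a_0 = 1.
Substitute y = x^r sum a_n x^n and match x^{r+n}. The recurrence is
  D(n) a_n + 1 a_{n-1} - 1 a_{n-2} = 0,  where D(n) = (r+n)(r+n-1) + (-5/6)(r+n) + (1/2).
  a_n = [-1 a_{n-1} + 1 a_{n-2}] / D(n).
Since the indicial polynomial factors as (r - r_1)(r - r_2), D(n) = (r_1 + n - r_1)(r_1 + n - r_2) = n(n + 7/6).
Evaluating step by step (a_0 = 1):
  n = 1: D(1) = 1(1 + 7/6) = 13/6; numerator = -1(1) = -1; a_1 = (-1)/(13/6) = -6/13
  n = 2: D(2) = 2(2 + 7/6) = 19/3; numerator = -1(-6/13) + 1(1) = 19/13; a_2 = (19/13)/(19/3) = 3/13
  n = 3: D(3) = 3(3 + 7/6) = 25/2; numerator = -1(3/13) + 1(-6/13) = -9/13; a_3 = (-9/13)/(25/2) = -18/325
  n = 4: D(4) = 4(4 + 7/6) = 62/3; numerator = -1(-18/325) + 1(3/13) = 93/325; a_4 = (93/325)/(62/3) = 9/650

r = 3/2; a_0 = 1; a_1 = -6/13; a_2 = 3/13; a_3 = -18/325; a_4 = 9/650


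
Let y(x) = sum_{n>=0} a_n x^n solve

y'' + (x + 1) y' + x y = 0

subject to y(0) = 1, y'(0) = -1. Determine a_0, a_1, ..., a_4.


Ansatz: y(x) = sum_{n>=0} a_n x^n, so y'(x) = sum_{n>=1} n a_n x^(n-1) and y''(x) = sum_{n>=2} n(n-1) a_n x^(n-2).
Substitute into P(x) y'' + Q(x) y' + R(x) y = 0 with P(x) = 1, Q(x) = x + 1, R(x) = x, and match powers of x.
Initial conditions: a_0 = 1, a_1 = -1.
Setting the coefficient of each power of x to zero and solving order by order (substituting the coefficients already found):
  x^0: 2 a_2 + a_1 = 0  ->  2 a_2 = -a_1 = 1  ->  a_2 = 1/2
  x^1: 6 a_3 + 2 a_2 + a_1 + a_0 = 0  ->  6 a_3 = -2 a_2 - a_1 - a_0 = -1  ->  a_3 = -1/6
  x^2: 12 a_4 + 3 a_3 + 2 a_2 + a_1 = 0  ->  12 a_4 = -3 a_3 - 2 a_2 - a_1 = 1/2  ->  a_4 = 1/24
Truncated series: y(x) = 1 - x + (1/2) x^2 - (1/6) x^3 + (1/24) x^4 + O(x^5).

a_0 = 1; a_1 = -1; a_2 = 1/2; a_3 = -1/6; a_4 = 1/24


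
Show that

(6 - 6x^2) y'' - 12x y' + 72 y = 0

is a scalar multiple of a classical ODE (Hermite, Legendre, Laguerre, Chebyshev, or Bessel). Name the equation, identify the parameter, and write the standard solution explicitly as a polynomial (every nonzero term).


All three coefficients share the factor 6; dividing through by 6 gives  (1 - x^2) y'' - 2x y' + 12 y = 0.
This matches the Legendre equation (1 - x^2) y'' - 2x y' + n(n+1) y = 0 (note the -2x y' term) with n(n+1) = 12, so n = 3; the polynomial solution is P_3(x).
With y = sum_k a_k x^k, matching x^k gives (k+2)(k+1) a_{k+2} = [k(k+1) - n(n+1)] a_k = (k - 3)(k + 4) a_k. The right side vanishes at k = 3, so the series with the parity of 3 terminates at degree 3.
Standard normalization (P_n(1) = 1): leading coefficient (2n)!/(2^n (n!)^2) = 720/(8*36) = 5/2, so a_3 = 5/2. Work downward with a_k = (k+1)(k+2) a_{k+2} / ((k - 3)(k + 4)):
  a_1 = (2)(3)(5/2) / ((1 - 3)(1 + 4)) = 15/(-10) = -3/2
Hence P_3(x) = 5 x^3/2 - 3 x/2.

P_3(x); series = 5 x^3/2 - 3 x/2


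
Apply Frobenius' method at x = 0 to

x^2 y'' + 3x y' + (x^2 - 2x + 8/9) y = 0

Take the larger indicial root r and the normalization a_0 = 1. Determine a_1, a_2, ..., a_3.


Write in Frobenius form y'' + (p(x)/x) y' + (q(x)/x^2) y = 0:
  p(x) = 3,  q(x) = x^2 - 2x + 8/9.
Indicial equation: r(r-1) + (3) r + (8/9) = 0 -> roots r_1 = -2/3, r_2 = -4/3.
Take r = r_1 = -2/3. Let y(x) = x^r sum_{n>=0} a_n x^n with a_0 = 1.
Substitute y = x^r sum a_n x^n and match x^{r+n}. The recurrence is
  D(n) a_n - 2 a_{n-1} + 1 a_{n-2} = 0,  where D(n) = (r+n)(r+n-1) + (3)(r+n) + (8/9).
  a_n = [2 a_{n-1} - 1 a_{n-2}] / D(n).
Since the indicial polynomial factors as (r - r_1)(r - r_2), D(n) = (r_1 + n - r_1)(r_1 + n - r_2) = n(n + 2/3).
Evaluating step by step (a_0 = 1):
  n = 1: D(1) = 1(1 + 2/3) = 5/3; numerator = 2(1) = 2; a_1 = (2)/(5/3) = 6/5
  n = 2: D(2) = 2(2 + 2/3) = 16/3; numerator = 2(6/5) - 1(1) = 7/5; a_2 = (7/5)/(16/3) = 21/80
  n = 3: D(3) = 3(3 + 2/3) = 11; numerator = 2(21/80) - 1(6/5) = -27/40; a_3 = (-27/40)/(11) = -27/440

r = -2/3; a_0 = 1; a_1 = 6/5; a_2 = 21/80; a_3 = -27/440


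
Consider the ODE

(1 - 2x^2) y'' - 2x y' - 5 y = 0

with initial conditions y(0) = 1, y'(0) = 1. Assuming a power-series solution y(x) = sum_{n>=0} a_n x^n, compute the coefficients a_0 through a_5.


Ansatz: y(x) = sum_{n>=0} a_n x^n, so y'(x) = sum_{n>=1} n a_n x^(n-1) and y''(x) = sum_{n>=2} n(n-1) a_n x^(n-2).
Substitute into P(x) y'' + Q(x) y' + R(x) y = 0 with P(x) = 1 - 2x^2, Q(x) = -2x, R(x) = -5, and match powers of x.
Initial conditions: a_0 = 1, a_1 = 1.
Setting the coefficient of each power of x to zero and solving order by order (substituting the coefficients already found):
  x^0: 2 a_2 - 5 a_0 = 0  ->  2 a_2 = 5 a_0 = 5  ->  a_2 = 5/2
  x^1: 6 a_3 - 7 a_1 = 0  ->  6 a_3 = 7 a_1 = 7  ->  a_3 = 7/6
  x^2: 12 a_4 - 13 a_2 = 0  ->  12 a_4 = 13 a_2 = 65/2  ->  a_4 = 65/24
  x^3: 20 a_5 - 23 a_3 = 0  ->  20 a_5 = 23 a_3 = 161/6  ->  a_5 = 161/120
Truncated series: y(x) = 1 + x + (5/2) x^2 + (7/6) x^3 + (65/24) x^4 + (161/120) x^5 + O(x^6).

a_0 = 1; a_1 = 1; a_2 = 5/2; a_3 = 7/6; a_4 = 65/24; a_5 = 161/120


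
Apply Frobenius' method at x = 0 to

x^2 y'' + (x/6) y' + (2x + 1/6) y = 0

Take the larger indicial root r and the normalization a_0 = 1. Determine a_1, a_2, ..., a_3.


Write in Frobenius form y'' + (p(x)/x) y' + (q(x)/x^2) y = 0:
  p(x) = 1/6,  q(x) = 2x + 1/6.
Indicial equation: r(r-1) + (1/6) r + (1/6) = 0 -> roots r_1 = 1/2, r_2 = 1/3.
Take r = r_1 = 1/2. Let y(x) = x^r sum_{n>=0} a_n x^n with a_0 = 1.
Substitute y = x^r sum a_n x^n and match x^{r+n}. The recurrence is
  D(n) a_n + 2 a_{n-1} = 0,  where D(n) = (r+n)(r+n-1) + (1/6)(r+n) + (1/6).
  a_n = -2 / D(n) * a_{n-1}.
Since the indicial polynomial factors as (r - r_1)(r - r_2), D(n) = (r_1 + n - r_1)(r_1 + n - r_2) = n(n + 1/6).
Evaluating step by step (a_0 = 1):
  n = 1: D(1) = 1(1 + 1/6) = 7/6; numerator = -2(1) = -2; a_1 = (-2)/(7/6) = -12/7
  n = 2: D(2) = 2(2 + 1/6) = 13/3; numerator = -2(-12/7) = 24/7; a_2 = (24/7)/(13/3) = 72/91
  n = 3: D(3) = 3(3 + 1/6) = 19/2; numerator = -2(72/91) = -144/91; a_3 = (-144/91)/(19/2) = -288/1729

r = 1/2; a_0 = 1; a_1 = -12/7; a_2 = 72/91; a_3 = -288/1729


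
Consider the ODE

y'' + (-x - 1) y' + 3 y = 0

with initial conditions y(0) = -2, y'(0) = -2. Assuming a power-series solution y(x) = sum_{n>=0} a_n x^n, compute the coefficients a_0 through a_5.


Ansatz: y(x) = sum_{n>=0} a_n x^n, so y'(x) = sum_{n>=1} n a_n x^(n-1) and y''(x) = sum_{n>=2} n(n-1) a_n x^(n-2).
Substitute into P(x) y'' + Q(x) y' + R(x) y = 0 with P(x) = 1, Q(x) = -x - 1, R(x) = 3, and match powers of x.
Initial conditions: a_0 = -2, a_1 = -2.
Setting the coefficient of each power of x to zero and solving order by order (substituting the coefficients already found):
  x^0: 2 a_2 - a_1 + 3 a_0 = 0  ->  2 a_2 = a_1 - 3 a_0 = 4  ->  a_2 = 2
  x^1: 6 a_3 - 2 a_2 + 2 a_1 = 0  ->  6 a_3 = 2 a_2 - 2 a_1 = 8  ->  a_3 = 4/3
  x^2: 12 a_4 - 3 a_3 + a_2 = 0  ->  12 a_4 = 3 a_3 - a_2 = 2  ->  a_4 = 1/6
  x^3: 20 a_5 - 4 a_4 = 0  ->  20 a_5 = 4 a_4 = 2/3  ->  a_5 = 1/30
Truncated series: y(x) = -2 - 2 x + 2 x^2 + (4/3) x^3 + (1/6) x^4 + (1/30) x^5 + O(x^6).

a_0 = -2; a_1 = -2; a_2 = 2; a_3 = 4/3; a_4 = 1/6; a_5 = 1/30


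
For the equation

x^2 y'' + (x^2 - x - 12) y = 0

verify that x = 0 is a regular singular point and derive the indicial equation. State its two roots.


Divide by x^2 to reach normal form y'' + P_1(x) y' + P_2(x) y = 0 with P_1(x) = 0 and P_2(x) = 1 - 1/x - 12/x^2.
x = 0 is a singular point because the y-coefficient 1 - 1/x - 12/x^2 has a pole at x = 0.
It is a regular singular point because x P_1(x) = p(x) = 0 and x^2 P_2(x) = q(x) = x^2 - x - 12 are polynomials, hence analytic at x = 0.
p(0) = 0,  q(0) = -12.
Indicial equation: r(r-1) + p(0) r + q(0) = 0, i.e. r^2 + (p(0) - 1) r + q(0) = 0, i.e. r^2 - 1 r - 12 = 0.
Discriminant: (-1)^2 - 4(-12) = 49, so r = (1 ± 7)/2.
Solving: r_1 = 4, r_2 = -3.

indicial: r^2 - 1 r - 12 = 0; roots r_1 = 4, r_2 = -3


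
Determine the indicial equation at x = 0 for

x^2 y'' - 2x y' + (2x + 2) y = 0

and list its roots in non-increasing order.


Divide by x^2 to reach normal form y'' + P_1(x) y' + P_2(x) y = 0 with P_1(x) = -2/x and P_2(x) = 2/x + 2/x^2.
x = 0 is a singular point because the y'-coefficient -2/x has a pole at x = 0 and the y-coefficient 2/x + 2/x^2 has a pole at x = 0.
It is a regular singular point because x P_1(x) = p(x) = -2 and x^2 P_2(x) = q(x) = 2x + 2 are polynomials, hence analytic at x = 0.
p(0) = -2,  q(0) = 2.
Indicial equation: r(r-1) + p(0) r + q(0) = 0, i.e. r^2 + (p(0) - 1) r + q(0) = 0, i.e. r^2 - 3 r + 2 = 0.
Discriminant: (-3)^2 - 4(2) = 1, so r = (3 ± 1)/2.
Solving: r_1 = 2, r_2 = 1.

indicial: r^2 - 3 r + 2 = 0; roots r_1 = 2, r_2 = 1


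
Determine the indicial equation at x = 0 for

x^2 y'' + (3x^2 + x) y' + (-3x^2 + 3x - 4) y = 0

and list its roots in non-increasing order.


Divide by x^2 to reach normal form y'' + P_1(x) y' + P_2(x) y = 0 with P_1(x) = 3 + 1/x and P_2(x) = -3 + 3/x - 4/x^2.
x = 0 is a singular point because the y'-coefficient 3 + 1/x has a pole at x = 0 and the y-coefficient -3 + 3/x - 4/x^2 has a pole at x = 0.
It is a regular singular point because x P_1(x) = p(x) = 3x + 1 and x^2 P_2(x) = q(x) = -3x^2 + 3x - 4 are polynomials, hence analytic at x = 0.
p(0) = 1,  q(0) = -4.
Indicial equation: r(r-1) + p(0) r + q(0) = 0, i.e. r^2 + (p(0) - 1) r + q(0) = 0, i.e. r^2 - 4 = 0.
Discriminant: (0)^2 - 4(-4) = 16, so r = (0 ± 4)/2.
Solving: r_1 = 2, r_2 = -2.

indicial: r^2 - 4 = 0; roots r_1 = 2, r_2 = -2


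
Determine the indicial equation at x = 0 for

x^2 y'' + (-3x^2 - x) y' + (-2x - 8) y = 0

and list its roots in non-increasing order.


Divide by x^2 to reach normal form y'' + P_1(x) y' + P_2(x) y = 0 with P_1(x) = -3 - 1/x and P_2(x) = -2/x - 8/x^2.
x = 0 is a singular point because the y'-coefficient -3 - 1/x has a pole at x = 0 and the y-coefficient -2/x - 8/x^2 has a pole at x = 0.
It is a regular singular point because x P_1(x) = p(x) = -3x - 1 and x^2 P_2(x) = q(x) = -2x - 8 are polynomials, hence analytic at x = 0.
p(0) = -1,  q(0) = -8.
Indicial equation: r(r-1) + p(0) r + q(0) = 0, i.e. r^2 + (p(0) - 1) r + q(0) = 0, i.e. r^2 - 2 r - 8 = 0.
Discriminant: (-2)^2 - 4(-8) = 36, so r = (2 ± 6)/2.
Solving: r_1 = 4, r_2 = -2.

indicial: r^2 - 2 r - 8 = 0; roots r_1 = 4, r_2 = -2


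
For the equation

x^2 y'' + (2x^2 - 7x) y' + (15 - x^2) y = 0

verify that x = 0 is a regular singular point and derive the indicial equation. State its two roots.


Divide by x^2 to reach normal form y'' + P_1(x) y' + P_2(x) y = 0 with P_1(x) = 2 - 7/x and P_2(x) = -1 + 15/x^2.
x = 0 is a singular point because the y'-coefficient 2 - 7/x has a pole at x = 0 and the y-coefficient -1 + 15/x^2 has a pole at x = 0.
It is a regular singular point because x P_1(x) = p(x) = 2x - 7 and x^2 P_2(x) = q(x) = 15 - x^2 are polynomials, hence analytic at x = 0.
p(0) = -7,  q(0) = 15.
Indicial equation: r(r-1) + p(0) r + q(0) = 0, i.e. r^2 + (p(0) - 1) r + q(0) = 0, i.e. r^2 - 8 r + 15 = 0.
Discriminant: (-8)^2 - 4(15) = 4, so r = (8 ± 2)/2.
Solving: r_1 = 5, r_2 = 3.

indicial: r^2 - 8 r + 15 = 0; roots r_1 = 5, r_2 = 3


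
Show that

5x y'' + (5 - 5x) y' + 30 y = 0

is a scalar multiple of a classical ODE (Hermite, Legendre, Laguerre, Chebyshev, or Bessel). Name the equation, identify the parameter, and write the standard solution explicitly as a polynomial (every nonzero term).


All three coefficients share the factor 5; dividing through by 5 gives  x y'' + (1 - x) y' + 6 y = 0.
This matches the Laguerre equation x y'' + (1 - x) y' + n y = 0 with n = 6; the polynomial solution is L_6(x).
With y = sum_k a_k x^k, matching x^k gives (k+1)k a_{k+1} + (k+1) a_{k+1} - k a_k + n a_k = 0, i.e. (k+1)^2 a_{k+1} = (k - n) a_k = (k - 6) a_k. The right side vanishes at k = 6, so the series terminates at degree 6.
Standard normalization L_n(0) = 1 gives a_0 = 1. Work upward with a_{k+1} = (k - 6) a_k / (k+1)^2:
  a_1 = (0 - 6)(1) / 1^2 = -6/1 = -6
  a_2 = (1 - 6)(-6) / 2^2 = 30/4 = 15/2
  a_3 = (2 - 6)(15/2) / 3^2 = -30/9 = -10/3
  a_4 = (3 - 6)(-10/3) / 4^2 = 10/16 = 5/8
  a_5 = (4 - 6)(5/8) / 5^2 = (-5/4)/25 = -1/20
  a_6 = (5 - 6)(-1/20) / 6^2 = (1/20)/36 = 1/720
Hence L_6(x) = x^6/720 - x^5/20 + 5 x^4/8 - 10 x^3/3 + 15 x^2/2 - 6 x + 1.

L_6(x); series = x^6/720 - x^5/20 + 5 x^4/8 - 10 x^3/3 + 15 x^2/2 - 6 x + 1


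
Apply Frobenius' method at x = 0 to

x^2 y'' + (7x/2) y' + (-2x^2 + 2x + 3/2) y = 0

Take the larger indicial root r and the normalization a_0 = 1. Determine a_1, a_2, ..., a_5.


Write in Frobenius form y'' + (p(x)/x) y' + (q(x)/x^2) y = 0:
  p(x) = 7/2,  q(x) = -2x^2 + 2x + 3/2.
Indicial equation: r(r-1) + (7/2) r + (3/2) = 0 -> roots r_1 = -1, r_2 = -3/2.
Take r = r_1 = -1. Let y(x) = x^r sum_{n>=0} a_n x^n with a_0 = 1.
Substitute y = x^r sum a_n x^n and match x^{r+n}. The recurrence is
  D(n) a_n + 2 a_{n-1} - 2 a_{n-2} = 0,  where D(n) = (r+n)(r+n-1) + (7/2)(r+n) + (3/2).
  a_n = [-2 a_{n-1} + 2 a_{n-2}] / D(n).
Since the indicial polynomial factors as (r - r_1)(r - r_2), D(n) = (r_1 + n - r_1)(r_1 + n - r_2) = n(n + 1/2).
Evaluating step by step (a_0 = 1):
  n = 1: D(1) = 1(1 + 1/2) = 3/2; numerator = -2(1) = -2; a_1 = (-2)/(3/2) = -4/3
  n = 2: D(2) = 2(2 + 1/2) = 5; numerator = -2(-4/3) + 2(1) = 14/3; a_2 = (14/3)/(5) = 14/15
  n = 3: D(3) = 3(3 + 1/2) = 21/2; numerator = -2(14/15) + 2(-4/3) = -68/15; a_3 = (-68/15)/(21/2) = -136/315
  n = 4: D(4) = 4(4 + 1/2) = 18; numerator = -2(-136/315) + 2(14/15) = 172/63; a_4 = (172/63)/(18) = 86/567
  n = 5: D(5) = 5(5 + 1/2) = 55/2; numerator = -2(86/567) + 2(-136/315) = -3308/2835; a_5 = (-3308/2835)/(55/2) = -6616/155925

r = -1; a_0 = 1; a_1 = -4/3; a_2 = 14/15; a_3 = -136/315; a_4 = 86/567; a_5 = -6616/155925


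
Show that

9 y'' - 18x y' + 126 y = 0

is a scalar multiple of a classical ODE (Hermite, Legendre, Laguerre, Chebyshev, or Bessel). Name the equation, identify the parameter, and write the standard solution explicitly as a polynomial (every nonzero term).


All three coefficients share the factor 9; dividing through by 9 gives  y'' - 2x y' + 14 y = 0.
This matches the Hermite equation y'' - 2x y' + 2n y = 0 with 2n = 14, so n = 7; the polynomial solution is H_7(x).
With y = sum_k a_k x^k, matching x^k gives (k+2)(k+1) a_{k+2} = 2(k - n) a_k = 2(k - 7) a_k. The right side vanishes at k = 7, so the series with the parity of 7 terminates at degree 7.
Standard normalization: leading coefficient of H_n is 2^n, so a_7 = 2^7 = 128. Work downward with a_k = (k+1)(k+2) a_{k+2} / (2(k - n)):
  a_5 = (6)(7)(128) / (2(5 - 7)) = 5376/(-4) = -1344
  a_3 = (4)(5)(-1344) / (2(3 - 7)) = -26880/(-8) = 3360
  a_1 = (2)(3)(3360) / (2(1 - 7)) = 20160/(-12) = -1680
Hence H_7(x) = 128 x^7 - 1344 x^5 + 3360 x^3 - 1680 x.

H_7(x); series = 128 x^7 - 1344 x^5 + 3360 x^3 - 1680 x


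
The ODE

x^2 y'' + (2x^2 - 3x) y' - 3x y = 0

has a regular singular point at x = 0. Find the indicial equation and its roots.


Divide by x^2 to reach normal form y'' + P_1(x) y' + P_2(x) y = 0 with P_1(x) = 2 - 3/x and P_2(x) = -3/x.
x = 0 is a singular point because the y'-coefficient 2 - 3/x has a pole at x = 0 and the y-coefficient -3/x has a pole at x = 0.
It is a regular singular point because x P_1(x) = p(x) = 2x - 3 and x^2 P_2(x) = q(x) = -3x are polynomials, hence analytic at x = 0.
p(0) = -3,  q(0) = 0.
Indicial equation: r(r-1) + p(0) r + q(0) = 0, i.e. r^2 + (p(0) - 1) r + q(0) = 0, i.e. r^2 - 4 r = 0.
Discriminant: (-4)^2 - 4(0) = 16, so r = (4 ± 4)/2.
Solving: r_1 = 4, r_2 = 0.

indicial: r^2 - 4 r = 0; roots r_1 = 4, r_2 = 0


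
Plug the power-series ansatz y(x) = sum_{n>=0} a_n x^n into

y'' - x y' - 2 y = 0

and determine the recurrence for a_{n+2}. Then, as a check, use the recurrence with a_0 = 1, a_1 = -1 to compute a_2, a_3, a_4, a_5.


Substitute y = sum_n a_n x^n.
y''(x) has coefficient (n+2)(n+1) a_{n+2} at x^n;
-x y'(x) has coefficient -n a_n at x^n (shift);
-2 y(x) has coefficient -2 a_n at x^n.
Matching x^n: (n+2)(n+1) a_{n+2} + (-n - 2) a_n = 0.
Thus a_{n+2} = (n + 2) / ((n+1)(n+2)) * a_n.

Check with a_0 = 1, a_1 = -1 (apply the recurrence for n = 0, 1, 2, 3): a_0 = 1, a_1 = -1, a_2 = 1, a_3 = -1/2, a_4 = 1/3, a_5 = -1/8.

a_(n+2) = (n + 2) / ((n+1)(n+2)) * a_n; check: a_0 = 1, a_1 = -1, a_2 = 1, a_3 = -1/2, a_4 = 1/3, a_5 = -1/8


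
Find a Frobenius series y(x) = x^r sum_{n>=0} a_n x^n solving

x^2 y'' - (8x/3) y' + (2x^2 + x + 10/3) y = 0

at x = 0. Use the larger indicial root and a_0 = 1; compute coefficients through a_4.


Write in Frobenius form y'' + (p(x)/x) y' + (q(x)/x^2) y = 0:
  p(x) = -8/3,  q(x) = 2x^2 + x + 10/3.
Indicial equation: r(r-1) + (-8/3) r + (10/3) = 0 -> roots r_1 = 2, r_2 = 5/3.
Take r = r_1 = 2. Let y(x) = x^r sum_{n>=0} a_n x^n with a_0 = 1.
Substitute y = x^r sum a_n x^n and match x^{r+n}. The recurrence is
  D(n) a_n + 1 a_{n-1} + 2 a_{n-2} = 0,  where D(n) = (r+n)(r+n-1) + (-8/3)(r+n) + (10/3).
  a_n = [-1 a_{n-1} - 2 a_{n-2}] / D(n).
Since the indicial polynomial factors as (r - r_1)(r - r_2), D(n) = (r_1 + n - r_1)(r_1 + n - r_2) = n(n + 1/3).
Evaluating step by step (a_0 = 1):
  n = 1: D(1) = 1(1 + 1/3) = 4/3; numerator = -1(1) = -1; a_1 = (-1)/(4/3) = -3/4
  n = 2: D(2) = 2(2 + 1/3) = 14/3; numerator = -1(-3/4) - 2(1) = -5/4; a_2 = (-5/4)/(14/3) = -15/56
  n = 3: D(3) = 3(3 + 1/3) = 10; numerator = -1(-15/56) - 2(-3/4) = 99/56; a_3 = (99/56)/(10) = 99/560
  n = 4: D(4) = 4(4 + 1/3) = 52/3; numerator = -1(99/560) - 2(-15/56) = 201/560; a_4 = (201/560)/(52/3) = 603/29120

r = 2; a_0 = 1; a_1 = -3/4; a_2 = -15/56; a_3 = 99/560; a_4 = 603/29120


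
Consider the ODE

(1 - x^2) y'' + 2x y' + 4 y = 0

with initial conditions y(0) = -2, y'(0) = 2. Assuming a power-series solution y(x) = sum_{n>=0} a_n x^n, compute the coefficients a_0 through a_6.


Ansatz: y(x) = sum_{n>=0} a_n x^n, so y'(x) = sum_{n>=1} n a_n x^(n-1) and y''(x) = sum_{n>=2} n(n-1) a_n x^(n-2).
Substitute into P(x) y'' + Q(x) y' + R(x) y = 0 with P(x) = 1 - x^2, Q(x) = 2x, R(x) = 4, and match powers of x.
Initial conditions: a_0 = -2, a_1 = 2.
Setting the coefficient of each power of x to zero and solving order by order (substituting the coefficients already found):
  x^0: 2 a_2 + 4 a_0 = 0  ->  2 a_2 = -4 a_0 = 8  ->  a_2 = 4
  x^1: 6 a_3 + 6 a_1 = 0  ->  6 a_3 = -6 a_1 = -12  ->  a_3 = -2
  x^2: 12 a_4 + 6 a_2 = 0  ->  12 a_4 = -6 a_2 = -24  ->  a_4 = -2
  x^3: 20 a_5 + 4 a_3 = 0  ->  20 a_5 = -4 a_3 = 8  ->  a_5 = 2/5
  x^4: 30 a_6 = 0  ->  a_6 = 0
Truncated series: y(x) = -2 + 2 x + 4 x^2 - 2 x^3 - 2 x^4 + (2/5) x^5 + O(x^7).

a_0 = -2; a_1 = 2; a_2 = 4; a_3 = -2; a_4 = -2; a_5 = 2/5; a_6 = 0


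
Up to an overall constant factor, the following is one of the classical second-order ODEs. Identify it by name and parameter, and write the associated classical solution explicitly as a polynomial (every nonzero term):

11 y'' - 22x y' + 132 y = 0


All three coefficients share the factor 11; dividing through by 11 gives  y'' - 2x y' + 12 y = 0.
This matches the Hermite equation y'' - 2x y' + 2n y = 0 with 2n = 12, so n = 6; the polynomial solution is H_6(x).
With y = sum_k a_k x^k, matching x^k gives (k+2)(k+1) a_{k+2} = 2(k - n) a_k = 2(k - 6) a_k. The right side vanishes at k = 6, so the series with the parity of 6 terminates at degree 6.
Standard normalization: leading coefficient of H_n is 2^n, so a_6 = 2^6 = 64. Work downward with a_k = (k+1)(k+2) a_{k+2} / (2(k - n)):
  a_4 = (5)(6)(64) / (2(4 - 6)) = 1920/(-4) = -480
  a_2 = (3)(4)(-480) / (2(2 - 6)) = -5760/(-8) = 720
  a_0 = (1)(2)(720) / (2(0 - 6)) = 1440/(-12) = -120
Hence H_6(x) = 64 x^6 - 480 x^4 + 720 x^2 - 120.

H_6(x); series = 64 x^6 - 480 x^4 + 720 x^2 - 120


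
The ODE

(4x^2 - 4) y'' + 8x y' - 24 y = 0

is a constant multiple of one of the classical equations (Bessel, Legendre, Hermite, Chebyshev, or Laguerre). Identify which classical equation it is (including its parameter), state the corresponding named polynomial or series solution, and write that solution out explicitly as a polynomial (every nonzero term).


All three coefficients share the factor -4; dividing through by -4 gives  (1 - x^2) y'' - 2x y' + 6 y = 0.
This matches the Legendre equation (1 - x^2) y'' - 2x y' + n(n+1) y = 0 (note the -2x y' term) with n(n+1) = 6, so n = 2; the polynomial solution is P_2(x).
With y = sum_k a_k x^k, matching x^k gives (k+2)(k+1) a_{k+2} = [k(k+1) - n(n+1)] a_k = (k - 2)(k + 3) a_k. The right side vanishes at k = 2, so the series with the parity of 2 terminates at degree 2.
Standard normalization (P_n(1) = 1): leading coefficient (2n)!/(2^n (n!)^2) = 24/(4*4) = 3/2, so a_2 = 3/2. Work downward with a_k = (k+1)(k+2) a_{k+2} / ((k - 2)(k + 3)):
  a_0 = (1)(2)(3/2) / ((0 - 2)(0 + 3)) = 3/(-6) = -1/2
Hence P_2(x) = 3 x^2/2 - 1/2.

P_2(x); series = 3 x^2/2 - 1/2


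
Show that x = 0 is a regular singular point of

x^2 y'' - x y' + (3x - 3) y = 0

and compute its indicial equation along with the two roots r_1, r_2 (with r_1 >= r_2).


Divide by x^2 to reach normal form y'' + P_1(x) y' + P_2(x) y = 0 with P_1(x) = -1/x and P_2(x) = 3/x - 3/x^2.
x = 0 is a singular point because the y'-coefficient -1/x has a pole at x = 0 and the y-coefficient 3/x - 3/x^2 has a pole at x = 0.
It is a regular singular point because x P_1(x) = p(x) = -1 and x^2 P_2(x) = q(x) = 3x - 3 are polynomials, hence analytic at x = 0.
p(0) = -1,  q(0) = -3.
Indicial equation: r(r-1) + p(0) r + q(0) = 0, i.e. r^2 + (p(0) - 1) r + q(0) = 0, i.e. r^2 - 2 r - 3 = 0.
Discriminant: (-2)^2 - 4(-3) = 16, so r = (2 ± 4)/2.
Solving: r_1 = 3, r_2 = -1.

indicial: r^2 - 2 r - 3 = 0; roots r_1 = 3, r_2 = -1


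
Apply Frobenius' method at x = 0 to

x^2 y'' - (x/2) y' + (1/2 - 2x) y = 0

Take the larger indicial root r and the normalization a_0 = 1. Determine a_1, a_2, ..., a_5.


Write in Frobenius form y'' + (p(x)/x) y' + (q(x)/x^2) y = 0:
  p(x) = -1/2,  q(x) = 1/2 - 2x.
Indicial equation: r(r-1) + (-1/2) r + (1/2) = 0 -> roots r_1 = 1, r_2 = 1/2.
Take r = r_1 = 1. Let y(x) = x^r sum_{n>=0} a_n x^n with a_0 = 1.
Substitute y = x^r sum a_n x^n and match x^{r+n}. The recurrence is
  D(n) a_n - 2 a_{n-1} = 0,  where D(n) = (r+n)(r+n-1) + (-1/2)(r+n) + (1/2).
  a_n = 2 / D(n) * a_{n-1}.
Since the indicial polynomial factors as (r - r_1)(r - r_2), D(n) = (r_1 + n - r_1)(r_1 + n - r_2) = n(n + 1/2).
Evaluating step by step (a_0 = 1):
  n = 1: D(1) = 1(1 + 1/2) = 3/2; numerator = 2(1) = 2; a_1 = (2)/(3/2) = 4/3
  n = 2: D(2) = 2(2 + 1/2) = 5; numerator = 2(4/3) = 8/3; a_2 = (8/3)/(5) = 8/15
  n = 3: D(3) = 3(3 + 1/2) = 21/2; numerator = 2(8/15) = 16/15; a_3 = (16/15)/(21/2) = 32/315
  n = 4: D(4) = 4(4 + 1/2) = 18; numerator = 2(32/315) = 64/315; a_4 = (64/315)/(18) = 32/2835
  n = 5: D(5) = 5(5 + 1/2) = 55/2; numerator = 2(32/2835) = 64/2835; a_5 = (64/2835)/(55/2) = 128/155925

r = 1; a_0 = 1; a_1 = 4/3; a_2 = 8/15; a_3 = 32/315; a_4 = 32/2835; a_5 = 128/155925


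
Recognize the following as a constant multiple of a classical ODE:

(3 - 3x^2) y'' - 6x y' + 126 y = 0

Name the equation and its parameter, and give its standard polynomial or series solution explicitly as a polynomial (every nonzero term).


All three coefficients share the factor 3; dividing through by 3 gives  (1 - x^2) y'' - 2x y' + 42 y = 0.
This matches the Legendre equation (1 - x^2) y'' - 2x y' + n(n+1) y = 0 (note the -2x y' term) with n(n+1) = 42, so n = 6; the polynomial solution is P_6(x).
With y = sum_k a_k x^k, matching x^k gives (k+2)(k+1) a_{k+2} = [k(k+1) - n(n+1)] a_k = (k - 6)(k + 7) a_k. The right side vanishes at k = 6, so the series with the parity of 6 terminates at degree 6.
Standard normalization (P_n(1) = 1): leading coefficient (2n)!/(2^n (n!)^2) = 479001600/(64*518400) = 231/16, so a_6 = 231/16. Work downward with a_k = (k+1)(k+2) a_{k+2} / ((k - 6)(k + 7)):
  a_4 = (5)(6)(231/16) / ((4 - 6)(4 + 7)) = (3465/8)/(-22) = -315/16
  a_2 = (3)(4)(-315/16) / ((2 - 6)(2 + 7)) = (-945/4)/(-36) = 105/16
  a_0 = (1)(2)(105/16) / ((0 - 6)(0 + 7)) = (105/8)/(-42) = -5/16
Hence P_6(x) = 231 x^6/16 - 315 x^4/16 + 105 x^2/16 - 5/16.

P_6(x); series = 231 x^6/16 - 315 x^4/16 + 105 x^2/16 - 5/16


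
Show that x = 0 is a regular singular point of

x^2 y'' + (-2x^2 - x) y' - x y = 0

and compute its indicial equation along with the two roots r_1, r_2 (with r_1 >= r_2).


Divide by x^2 to reach normal form y'' + P_1(x) y' + P_2(x) y = 0 with P_1(x) = -2 - 1/x and P_2(x) = -1/x.
x = 0 is a singular point because the y'-coefficient -2 - 1/x has a pole at x = 0 and the y-coefficient -1/x has a pole at x = 0.
It is a regular singular point because x P_1(x) = p(x) = -2x - 1 and x^2 P_2(x) = q(x) = -x are polynomials, hence analytic at x = 0.
p(0) = -1,  q(0) = 0.
Indicial equation: r(r-1) + p(0) r + q(0) = 0, i.e. r^2 + (p(0) - 1) r + q(0) = 0, i.e. r^2 - 2 r = 0.
Discriminant: (-2)^2 - 4(0) = 4, so r = (2 ± 2)/2.
Solving: r_1 = 2, r_2 = 0.

indicial: r^2 - 2 r = 0; roots r_1 = 2, r_2 = 0


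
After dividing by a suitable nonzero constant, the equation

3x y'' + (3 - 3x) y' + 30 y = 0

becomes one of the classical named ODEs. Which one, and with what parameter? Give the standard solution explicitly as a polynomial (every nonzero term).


All three coefficients share the factor 3; dividing through by 3 gives  x y'' + (1 - x) y' + 10 y = 0.
This matches the Laguerre equation x y'' + (1 - x) y' + n y = 0 with n = 10; the polynomial solution is L_10(x).
With y = sum_k a_k x^k, matching x^k gives (k+1)k a_{k+1} + (k+1) a_{k+1} - k a_k + n a_k = 0, i.e. (k+1)^2 a_{k+1} = (k - n) a_k = (k - 10) a_k. The right side vanishes at k = 10, so the series terminates at degree 10.
Standard normalization L_n(0) = 1 gives a_0 = 1. Work upward with a_{k+1} = (k - 10) a_k / (k+1)^2:
  a_1 = (0 - 10)(1) / 1^2 = -10/1 = -10
  a_2 = (1 - 10)(-10) / 2^2 = 90/4 = 45/2
  a_3 = (2 - 10)(45/2) / 3^2 = -180/9 = -20
  a_4 = (3 - 10)(-20) / 4^2 = 140/16 = 35/4
  a_5 = (4 - 10)(35/4) / 5^2 = (-105/2)/25 = -21/10
  a_6 = (5 - 10)(-21/10) / 6^2 = (21/2)/36 = 7/24
  a_7 = (6 - 10)(7/24) / 7^2 = (-7/6)/49 = -1/42
  a_8 = (7 - 10)(-1/42) / 8^2 = (1/14)/64 = 1/896
  a_9 = (8 - 10)(1/896) / 9^2 = (-1/448)/81 = -1/36288
  a_10 = (9 - 10)(-1/36288) / 10^2 = (1/36288)/100 = 1/3628800
Hence L_10(x) = x^10/3628800 - x^9/36288 + x^8/896 - x^7/42 + 7 x^6/24 - 21 x^5/10 + 35 x^4/4 - 20 x^3 + 45 x^2/2 - 10 x + 1.

L_10(x); series = x^10/3628800 - x^9/36288 + x^8/896 - x^7/42 + 7 x^6/24 - 21 x^5/10 + 35 x^4/4 - 20 x^3 + 45 x^2/2 - 10 x + 1


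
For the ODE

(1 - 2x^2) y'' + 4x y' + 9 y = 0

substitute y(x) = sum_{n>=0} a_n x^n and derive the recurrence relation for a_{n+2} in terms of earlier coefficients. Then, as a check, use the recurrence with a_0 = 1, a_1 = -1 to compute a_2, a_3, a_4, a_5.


Substitute y = sum_n a_n x^n.
(1 - 2 x^2) y'' contributes (n+2)(n+1) a_{n+2} - 2 n(n-1) a_n at x^n.
4 x y'(x) contributes 4 n a_n at x^n.
9 y(x) contributes 9 a_n at x^n.
Matching x^n: (n+2)(n+1) a_{n+2} + (-2 n(n-1) + 4 n + 9) a_n = 0.
Thus a_{n+2} = (2 n(n-1) - 4 n - 9) / ((n+1)(n+2)) * a_n.

Check with a_0 = 1, a_1 = -1 (apply the recurrence for n = 0, 1, 2, 3): a_0 = 1, a_1 = -1, a_2 = -9/2, a_3 = 13/6, a_4 = 39/8, a_5 = -39/40.

a_(n+2) = (2 n(n-1) - 4 n - 9) / ((n+1)(n+2)) * a_n; check: a_0 = 1, a_1 = -1, a_2 = -9/2, a_3 = 13/6, a_4 = 39/8, a_5 = -39/40


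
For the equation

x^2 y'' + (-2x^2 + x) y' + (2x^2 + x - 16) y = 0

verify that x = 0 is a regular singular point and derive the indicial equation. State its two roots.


Divide by x^2 to reach normal form y'' + P_1(x) y' + P_2(x) y = 0 with P_1(x) = -2 + 1/x and P_2(x) = 2 + 1/x - 16/x^2.
x = 0 is a singular point because the y'-coefficient -2 + 1/x has a pole at x = 0 and the y-coefficient 2 + 1/x - 16/x^2 has a pole at x = 0.
It is a regular singular point because x P_1(x) = p(x) = 1 - 2x and x^2 P_2(x) = q(x) = 2x^2 + x - 16 are polynomials, hence analytic at x = 0.
p(0) = 1,  q(0) = -16.
Indicial equation: r(r-1) + p(0) r + q(0) = 0, i.e. r^2 + (p(0) - 1) r + q(0) = 0, i.e. r^2 - 16 = 0.
Discriminant: (0)^2 - 4(-16) = 64, so r = (0 ± 8)/2.
Solving: r_1 = 4, r_2 = -4.

indicial: r^2 - 16 = 0; roots r_1 = 4, r_2 = -4


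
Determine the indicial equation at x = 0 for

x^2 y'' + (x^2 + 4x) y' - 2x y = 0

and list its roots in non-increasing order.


Divide by x^2 to reach normal form y'' + P_1(x) y' + P_2(x) y = 0 with P_1(x) = 1 + 4/x and P_2(x) = -2/x.
x = 0 is a singular point because the y'-coefficient 1 + 4/x has a pole at x = 0 and the y-coefficient -2/x has a pole at x = 0.
It is a regular singular point because x P_1(x) = p(x) = x + 4 and x^2 P_2(x) = q(x) = -2x are polynomials, hence analytic at x = 0.
p(0) = 4,  q(0) = 0.
Indicial equation: r(r-1) + p(0) r + q(0) = 0, i.e. r^2 + (p(0) - 1) r + q(0) = 0, i.e. r^2 + 3 r = 0.
Discriminant: (3)^2 - 4(0) = 9, so r = (-3 ± 3)/2.
Solving: r_1 = 0, r_2 = -3.

indicial: r^2 + 3 r = 0; roots r_1 = 0, r_2 = -3


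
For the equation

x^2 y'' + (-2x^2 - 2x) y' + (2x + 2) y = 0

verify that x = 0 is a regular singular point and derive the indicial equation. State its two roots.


Divide by x^2 to reach normal form y'' + P_1(x) y' + P_2(x) y = 0 with P_1(x) = -2 - 2/x and P_2(x) = 2/x + 2/x^2.
x = 0 is a singular point because the y'-coefficient -2 - 2/x has a pole at x = 0 and the y-coefficient 2/x + 2/x^2 has a pole at x = 0.
It is a regular singular point because x P_1(x) = p(x) = -2x - 2 and x^2 P_2(x) = q(x) = 2x + 2 are polynomials, hence analytic at x = 0.
p(0) = -2,  q(0) = 2.
Indicial equation: r(r-1) + p(0) r + q(0) = 0, i.e. r^2 + (p(0) - 1) r + q(0) = 0, i.e. r^2 - 3 r + 2 = 0.
Discriminant: (-3)^2 - 4(2) = 1, so r = (3 ± 1)/2.
Solving: r_1 = 2, r_2 = 1.

indicial: r^2 - 3 r + 2 = 0; roots r_1 = 2, r_2 = 1


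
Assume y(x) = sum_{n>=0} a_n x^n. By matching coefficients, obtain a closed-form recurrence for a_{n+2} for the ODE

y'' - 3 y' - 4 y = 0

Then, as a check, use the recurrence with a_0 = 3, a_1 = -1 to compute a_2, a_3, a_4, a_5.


Substitute y = sum_n a_n x^n.
y''(x) has coefficient (n+2)(n+1) a_{n+2} at x^n;
-3 y'(x) has coefficient -3 (n+1) a_{n+1} at x^n;
-4 y(x) has coefficient -4 a_n at x^n.
Matching x^n: (n+2)(n+1) a_{n+2} - 3 (n+1) a_{n+1} - 4 a_n = 0.
Thus a_{n+2} = [3 (n+1) a_{n+1} + 4 a_n] / ((n+1)(n+2)).

Check with a_0 = 3, a_1 = -1 (apply the recurrence for n = 0, 1, 2, 3): a_0 = 3, a_1 = -1, a_2 = 9/2, a_3 = 23/6, a_4 = 35/8, a_5 = 407/120.

a_(n+2) = [3 (n+1) a_(n+1) + 4 a_n] / ((n+1)(n+2)); check: a_0 = 3, a_1 = -1, a_2 = 9/2, a_3 = 23/6, a_4 = 35/8, a_5 = 407/120


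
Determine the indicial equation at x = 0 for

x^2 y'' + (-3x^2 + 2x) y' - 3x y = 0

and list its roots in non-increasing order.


Divide by x^2 to reach normal form y'' + P_1(x) y' + P_2(x) y = 0 with P_1(x) = -3 + 2/x and P_2(x) = -3/x.
x = 0 is a singular point because the y'-coefficient -3 + 2/x has a pole at x = 0 and the y-coefficient -3/x has a pole at x = 0.
It is a regular singular point because x P_1(x) = p(x) = 2 - 3x and x^2 P_2(x) = q(x) = -3x are polynomials, hence analytic at x = 0.
p(0) = 2,  q(0) = 0.
Indicial equation: r(r-1) + p(0) r + q(0) = 0, i.e. r^2 + (p(0) - 1) r + q(0) = 0, i.e. r^2 + 1 r = 0.
Discriminant: (1)^2 - 4(0) = 1, so r = (-1 ± 1)/2.
Solving: r_1 = 0, r_2 = -1.

indicial: r^2 + 1 r = 0; roots r_1 = 0, r_2 = -1


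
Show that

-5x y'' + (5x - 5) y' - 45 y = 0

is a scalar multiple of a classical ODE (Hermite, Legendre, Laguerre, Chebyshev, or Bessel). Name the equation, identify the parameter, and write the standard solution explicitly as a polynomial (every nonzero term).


All three coefficients share the factor -5; dividing through by -5 gives  x y'' + (1 - x) y' + 9 y = 0.
This matches the Laguerre equation x y'' + (1 - x) y' + n y = 0 with n = 9; the polynomial solution is L_9(x).
With y = sum_k a_k x^k, matching x^k gives (k+1)k a_{k+1} + (k+1) a_{k+1} - k a_k + n a_k = 0, i.e. (k+1)^2 a_{k+1} = (k - n) a_k = (k - 9) a_k. The right side vanishes at k = 9, so the series terminates at degree 9.
Standard normalization L_n(0) = 1 gives a_0 = 1. Work upward with a_{k+1} = (k - 9) a_k / (k+1)^2:
  a_1 = (0 - 9)(1) / 1^2 = -9/1 = -9
  a_2 = (1 - 9)(-9) / 2^2 = 72/4 = 18
  a_3 = (2 - 9)(18) / 3^2 = -126/9 = -14
  a_4 = (3 - 9)(-14) / 4^2 = 84/16 = 21/4
  a_5 = (4 - 9)(21/4) / 5^2 = (-105/4)/25 = -21/20
  a_6 = (5 - 9)(-21/20) / 6^2 = (21/5)/36 = 7/60
  a_7 = (6 - 9)(7/60) / 7^2 = (-7/20)/49 = -1/140
  a_8 = (7 - 9)(-1/140) / 8^2 = (1/70)/64 = 1/4480
  a_9 = (8 - 9)(1/4480) / 9^2 = (-1/4480)/81 = -1/362880
Hence L_9(x) = -x^9/362880 + x^8/4480 - x^7/140 + 7 x^6/60 - 21 x^5/20 + 21 x^4/4 - 14 x^3 + 18 x^2 - 9 x + 1.

L_9(x); series = -x^9/362880 + x^8/4480 - x^7/140 + 7 x^6/60 - 21 x^5/20 + 21 x^4/4 - 14 x^3 + 18 x^2 - 9 x + 1


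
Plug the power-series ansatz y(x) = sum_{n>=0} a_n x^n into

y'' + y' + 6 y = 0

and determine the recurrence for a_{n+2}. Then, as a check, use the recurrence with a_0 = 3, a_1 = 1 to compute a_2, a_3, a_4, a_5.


Substitute y = sum_n a_n x^n.
y''(x) has coefficient (n+2)(n+1) a_{n+2} at x^n;
y'(x) has coefficient (n+1) a_{n+1} at x^n;
6 y(x) has coefficient 6 a_n at x^n.
Matching x^n: (n+2)(n+1) a_{n+2} + (n+1) a_{n+1} + 6 a_n = 0.
Thus a_{n+2} = [-(n+1) a_{n+1} - 6 a_n] / ((n+1)(n+2)).

Check with a_0 = 3, a_1 = 1 (apply the recurrence for n = 0, 1, 2, 3): a_0 = 3, a_1 = 1, a_2 = -19/2, a_3 = 13/6, a_4 = 101/24, a_5 = -179/120.

a_(n+2) = [-(n+1) a_(n+1) - 6 a_n] / ((n+1)(n+2)); check: a_0 = 3, a_1 = 1, a_2 = -19/2, a_3 = 13/6, a_4 = 101/24, a_5 = -179/120


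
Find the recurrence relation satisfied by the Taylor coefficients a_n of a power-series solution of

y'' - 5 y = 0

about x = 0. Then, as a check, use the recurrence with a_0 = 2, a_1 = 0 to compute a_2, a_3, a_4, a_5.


Substitute y = sum_n a_n x^n into y'' + (const) y = 0.
y''(x) = sum_{n>=0} (n+2)(n+1) a_{n+2} x^n.
The ODE becomes sum_n [(n+2)(n+1) a_{n+2} - 5 a_n] x^n = 0.
Setting each coefficient to zero gives the recurrence:
  (n+2)(n+1) a_{n+2} - 5 a_n = 0,
  a_{n+2} = 5 / ((n+1)(n+2)) a_n.

Check with a_0 = 2, a_1 = 0 (apply the recurrence for n = 0, 1, 2, 3): a_0 = 2, a_1 = 0, a_2 = 5, a_3 = 0, a_4 = 25/12, a_5 = 0.

a_{n+2} = 5/((n+1)(n+2)) * a_n; check: a_0 = 2, a_1 = 0, a_2 = 5, a_3 = 0, a_4 = 25/12, a_5 = 0


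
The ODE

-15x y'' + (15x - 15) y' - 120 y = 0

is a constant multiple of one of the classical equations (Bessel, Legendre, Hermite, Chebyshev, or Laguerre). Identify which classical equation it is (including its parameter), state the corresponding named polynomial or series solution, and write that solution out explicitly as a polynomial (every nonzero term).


All three coefficients share the factor -15; dividing through by -15 gives  x y'' + (1 - x) y' + 8 y = 0.
This matches the Laguerre equation x y'' + (1 - x) y' + n y = 0 with n = 8; the polynomial solution is L_8(x).
With y = sum_k a_k x^k, matching x^k gives (k+1)k a_{k+1} + (k+1) a_{k+1} - k a_k + n a_k = 0, i.e. (k+1)^2 a_{k+1} = (k - n) a_k = (k - 8) a_k. The right side vanishes at k = 8, so the series terminates at degree 8.
Standard normalization L_n(0) = 1 gives a_0 = 1. Work upward with a_{k+1} = (k - 8) a_k / (k+1)^2:
  a_1 = (0 - 8)(1) / 1^2 = -8/1 = -8
  a_2 = (1 - 8)(-8) / 2^2 = 56/4 = 14
  a_3 = (2 - 8)(14) / 3^2 = -84/9 = -28/3
  a_4 = (3 - 8)(-28/3) / 4^2 = (140/3)/16 = 35/12
  a_5 = (4 - 8)(35/12) / 5^2 = (-35/3)/25 = -7/15
  a_6 = (5 - 8)(-7/15) / 6^2 = (7/5)/36 = 7/180
  a_7 = (6 - 8)(7/180) / 7^2 = (-7/90)/49 = -1/630
  a_8 = (7 - 8)(-1/630) / 8^2 = (1/630)/64 = 1/40320
Hence L_8(x) = x^8/40320 - x^7/630 + 7 x^6/180 - 7 x^5/15 + 35 x^4/12 - 28 x^3/3 + 14 x^2 - 8 x + 1.

L_8(x); series = x^8/40320 - x^7/630 + 7 x^6/180 - 7 x^5/15 + 35 x^4/12 - 28 x^3/3 + 14 x^2 - 8 x + 1


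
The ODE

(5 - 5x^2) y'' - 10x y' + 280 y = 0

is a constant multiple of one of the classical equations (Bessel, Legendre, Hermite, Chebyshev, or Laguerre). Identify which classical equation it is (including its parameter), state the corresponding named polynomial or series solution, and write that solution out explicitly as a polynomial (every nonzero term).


All three coefficients share the factor 5; dividing through by 5 gives  (1 - x^2) y'' - 2x y' + 56 y = 0.
This matches the Legendre equation (1 - x^2) y'' - 2x y' + n(n+1) y = 0 (note the -2x y' term) with n(n+1) = 56, so n = 7; the polynomial solution is P_7(x).
With y = sum_k a_k x^k, matching x^k gives (k+2)(k+1) a_{k+2} = [k(k+1) - n(n+1)] a_k = (k - 7)(k + 8) a_k. The right side vanishes at k = 7, so the series with the parity of 7 terminates at degree 7.
Standard normalization (P_n(1) = 1): leading coefficient (2n)!/(2^n (n!)^2) = 87178291200/(128*25401600) = 429/16, so a_7 = 429/16. Work downward with a_k = (k+1)(k+2) a_{k+2} / ((k - 7)(k + 8)):
  a_5 = (6)(7)(429/16) / ((5 - 7)(5 + 8)) = (9009/8)/(-26) = -693/16
  a_3 = (4)(5)(-693/16) / ((3 - 7)(3 + 8)) = (-3465/4)/(-44) = 315/16
  a_1 = (2)(3)(315/16) / ((1 - 7)(1 + 8)) = (945/8)/(-54) = -35/16
Hence P_7(x) = 429 x^7/16 - 693 x^5/16 + 315 x^3/16 - 35 x/16.

P_7(x); series = 429 x^7/16 - 693 x^5/16 + 315 x^3/16 - 35 x/16


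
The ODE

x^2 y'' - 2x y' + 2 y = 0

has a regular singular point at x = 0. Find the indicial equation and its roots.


Divide by x^2 to reach normal form y'' + P_1(x) y' + P_2(x) y = 0 with P_1(x) = -2/x and P_2(x) = 2/x^2.
x = 0 is a singular point because the y'-coefficient -2/x has a pole at x = 0 and the y-coefficient 2/x^2 has a pole at x = 0.
It is a regular singular point because x P_1(x) = p(x) = -2 and x^2 P_2(x) = q(x) = 2 are polynomials, hence analytic at x = 0.
p(0) = -2,  q(0) = 2.
Indicial equation: r(r-1) + p(0) r + q(0) = 0, i.e. r^2 + (p(0) - 1) r + q(0) = 0, i.e. r^2 - 3 r + 2 = 0.
Discriminant: (-3)^2 - 4(2) = 1, so r = (3 ± 1)/2.
Solving: r_1 = 2, r_2 = 1.

indicial: r^2 - 3 r + 2 = 0; roots r_1 = 2, r_2 = 1


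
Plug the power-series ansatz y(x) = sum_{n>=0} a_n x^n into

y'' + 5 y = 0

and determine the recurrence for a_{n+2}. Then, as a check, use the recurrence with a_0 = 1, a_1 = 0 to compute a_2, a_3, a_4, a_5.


Substitute y = sum_n a_n x^n into y'' + (const) y = 0.
y''(x) = sum_{n>=0} (n+2)(n+1) a_{n+2} x^n.
The ODE becomes sum_n [(n+2)(n+1) a_{n+2} + 5 a_n] x^n = 0.
Setting each coefficient to zero gives the recurrence:
  (n+2)(n+1) a_{n+2} + 5 a_n = 0,
  a_{n+2} = -5 / ((n+1)(n+2)) a_n.

Check with a_0 = 1, a_1 = 0 (apply the recurrence for n = 0, 1, 2, 3): a_0 = 1, a_1 = 0, a_2 = -5/2, a_3 = 0, a_4 = 25/24, a_5 = 0.

a_{n+2} = -5/((n+1)(n+2)) * a_n; check: a_0 = 1, a_1 = 0, a_2 = -5/2, a_3 = 0, a_4 = 25/24, a_5 = 0


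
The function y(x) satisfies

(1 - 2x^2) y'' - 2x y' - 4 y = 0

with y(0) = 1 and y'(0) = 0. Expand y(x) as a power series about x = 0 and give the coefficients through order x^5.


Ansatz: y(x) = sum_{n>=0} a_n x^n, so y'(x) = sum_{n>=1} n a_n x^(n-1) and y''(x) = sum_{n>=2} n(n-1) a_n x^(n-2).
Substitute into P(x) y'' + Q(x) y' + R(x) y = 0 with P(x) = 1 - 2x^2, Q(x) = -2x, R(x) = -4, and match powers of x.
Initial conditions: a_0 = 1, a_1 = 0.
Setting the coefficient of each power of x to zero and solving order by order (substituting the coefficients already found):
  x^0: 2 a_2 - 4 a_0 = 0  ->  2 a_2 = 4 a_0 = 4  ->  a_2 = 2
  x^1: 6 a_3 - 6 a_1 = 0  ->  6 a_3 = 6 a_1 = 0  ->  a_3 = 0
  x^2: 12 a_4 - 12 a_2 = 0  ->  12 a_4 = 12 a_2 = 24  ->  a_4 = 2
  x^3: 20 a_5 - 22 a_3 = 0  ->  20 a_5 = 22 a_3 = 0  ->  a_5 = 0
Truncated series: y(x) = 1 + 2 x^2 + 2 x^4 + O(x^6).

a_0 = 1; a_1 = 0; a_2 = 2; a_3 = 0; a_4 = 2; a_5 = 0
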